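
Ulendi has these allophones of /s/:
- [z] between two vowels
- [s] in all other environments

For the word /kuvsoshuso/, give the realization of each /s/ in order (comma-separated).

Occurrence 1 (position 4): no conditioning environment matches → elsewhere allophone [s].
Occurrence 2 (position 6): no conditioning environment matches → elsewhere allophone [s].
Occurrence 3 (position 9): between two vowels → [z].

[s], [s], [z]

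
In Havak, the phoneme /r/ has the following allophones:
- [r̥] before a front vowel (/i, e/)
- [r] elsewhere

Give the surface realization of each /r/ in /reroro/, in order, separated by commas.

Occurrence 1 (position 1): before a front vowel (/i, e/) → [r̥].
Occurrence 2 (position 3): no conditioning environment matches → elsewhere allophone [r].
Occurrence 3 (position 5): no conditioning environment matches → elsewhere allophone [r].

[r̥], [r], [r]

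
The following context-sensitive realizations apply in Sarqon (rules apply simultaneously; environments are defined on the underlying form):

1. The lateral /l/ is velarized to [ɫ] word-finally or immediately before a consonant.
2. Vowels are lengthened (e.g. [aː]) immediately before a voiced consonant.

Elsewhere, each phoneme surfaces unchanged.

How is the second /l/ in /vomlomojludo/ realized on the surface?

/l/ (between /j/ and /u/) fails the environment for rule 1, so it stays [l].

[l]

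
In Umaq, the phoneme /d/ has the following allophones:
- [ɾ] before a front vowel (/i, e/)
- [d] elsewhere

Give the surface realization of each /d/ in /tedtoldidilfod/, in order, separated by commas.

Occurrence 1 (position 3): no conditioning environment matches → elsewhere allophone [d].
Occurrence 2 (position 7): before a front vowel (/i, e/) → [ɾ].
Occurrence 3 (position 9): before a front vowel (/i, e/) → [ɾ].
Occurrence 4 (position 14): no conditioning environment matches → elsewhere allophone [d].

[d], [ɾ], [ɾ], [d]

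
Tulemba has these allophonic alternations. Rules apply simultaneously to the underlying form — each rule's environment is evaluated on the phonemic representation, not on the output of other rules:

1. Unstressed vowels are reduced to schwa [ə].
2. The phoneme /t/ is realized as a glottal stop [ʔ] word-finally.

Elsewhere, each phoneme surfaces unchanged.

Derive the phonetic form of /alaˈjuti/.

[ələˈjutə]

/a/ (word-initial) occurs in an unstressed syllable → [ə] by rule 1.
/a/ — between /l/ and /j/, in an unstressed syllable — surfaces as [ə] (rule 1).
/u/ (between /j/ and /t/) fails the environment for rule 1, so it stays [u].
/t/ (between /u/ and /i/) is in the target of rule 2 but the environment (word-finally) is not met → [t].
/i/ (word-final): in an unstressed syllable, so rule 1 applies → [ə].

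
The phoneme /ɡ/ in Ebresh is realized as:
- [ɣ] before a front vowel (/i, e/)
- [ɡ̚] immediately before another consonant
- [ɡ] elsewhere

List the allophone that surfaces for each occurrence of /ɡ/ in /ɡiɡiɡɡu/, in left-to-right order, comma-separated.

Occurrence 1 (position 1): before a front vowel (/i, e/) → [ɣ].
Occurrence 2 (position 3): before a front vowel (/i, e/) → [ɣ].
Occurrence 3 (position 5): immediately before another consonant → [ɡ̚].
Occurrence 4 (position 6): no conditioning environment matches → elsewhere allophone [ɡ].

[ɣ], [ɣ], [ɡ̚], [ɡ]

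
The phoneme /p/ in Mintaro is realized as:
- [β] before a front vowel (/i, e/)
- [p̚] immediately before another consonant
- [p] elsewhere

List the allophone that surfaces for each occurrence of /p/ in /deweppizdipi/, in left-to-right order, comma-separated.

Occurrence 1 (position 5): immediately before another consonant → [p̚].
Occurrence 2 (position 6): before a front vowel (/i, e/) → [β].
Occurrence 3 (position 11): before a front vowel (/i, e/) → [β].

[p̚], [β], [β]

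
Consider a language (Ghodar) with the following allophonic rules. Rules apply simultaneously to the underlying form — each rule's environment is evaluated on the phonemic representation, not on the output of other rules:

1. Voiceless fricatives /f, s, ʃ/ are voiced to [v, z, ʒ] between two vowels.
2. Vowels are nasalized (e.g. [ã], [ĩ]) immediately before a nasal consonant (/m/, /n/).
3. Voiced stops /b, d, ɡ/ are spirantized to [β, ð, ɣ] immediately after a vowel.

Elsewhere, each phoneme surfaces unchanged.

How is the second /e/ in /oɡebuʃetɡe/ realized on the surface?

/e/ (between /ʃ/ and /t/): rule 2 targets it, but not before a nasal consonant → unchanged [e].

[e]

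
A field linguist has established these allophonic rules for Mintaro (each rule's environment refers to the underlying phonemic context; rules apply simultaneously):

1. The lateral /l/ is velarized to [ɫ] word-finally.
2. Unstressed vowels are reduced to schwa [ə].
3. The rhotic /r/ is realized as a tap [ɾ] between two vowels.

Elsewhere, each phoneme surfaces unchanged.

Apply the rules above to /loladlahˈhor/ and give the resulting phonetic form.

/l/ (word-initial) fails the environment for rule 1, so it stays [l].
/o/ (between /l/ and /l/): in an unstressed syllable, so rule 2 applies → [ə].
/l/ — between /o/ and /a/; rule 1 does not apply here → [l].
/a/ (between /l/ and /d/) occurs in an unstressed syllable → [ə] by rule 2.
/d/ (between /a/ and /l/) is unaffected → [d].
/l/ (between /d/ and /a/): rule 1 targets it, but not word-finally → unchanged [l].
/a/ meets the environment for rule 2 (in an unstressed syllable) → [ə].
/h/ stays [h].
/h/ (between /h/ and /o/): no rule targets it → [h].
/o/ (between /h/ and /r/): rule 2 targets it, but not in an unstressed syllable → unchanged [o].
/r/ (word-final) is in the target of rule 3 but the environment (between two vowels) is not met → [r].

[lələdləhˈhor]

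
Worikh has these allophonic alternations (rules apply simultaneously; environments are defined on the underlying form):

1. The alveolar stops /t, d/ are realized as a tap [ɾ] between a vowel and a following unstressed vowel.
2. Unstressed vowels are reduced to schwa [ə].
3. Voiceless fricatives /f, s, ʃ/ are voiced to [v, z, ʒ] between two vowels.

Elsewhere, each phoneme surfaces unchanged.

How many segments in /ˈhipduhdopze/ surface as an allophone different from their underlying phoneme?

3

Segments that undergo a rule: /u/ → [ə] (rule 2); /o/ → [ə] (rule 2); /e/ → [ə] (rule 2).
All other segments surface unchanged.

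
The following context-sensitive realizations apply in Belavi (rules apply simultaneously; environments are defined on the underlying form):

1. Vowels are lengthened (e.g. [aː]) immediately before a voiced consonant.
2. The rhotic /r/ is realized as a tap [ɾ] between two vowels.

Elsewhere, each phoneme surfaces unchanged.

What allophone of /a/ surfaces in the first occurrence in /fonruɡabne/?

/a/ (between /ɡ/ and /b/): before a voiced consonant, so rule 1 applies → [aː].

[aː]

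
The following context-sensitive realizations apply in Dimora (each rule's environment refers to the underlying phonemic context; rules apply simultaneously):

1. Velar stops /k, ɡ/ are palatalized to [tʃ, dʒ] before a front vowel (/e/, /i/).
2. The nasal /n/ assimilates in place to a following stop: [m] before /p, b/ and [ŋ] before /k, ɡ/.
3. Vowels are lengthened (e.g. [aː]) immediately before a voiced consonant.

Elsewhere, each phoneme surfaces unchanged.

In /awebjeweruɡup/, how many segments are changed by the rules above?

5

Segments that undergo a rule: /a/ → [aː] (rule 3); /e/ → [eː] (rule 3); /e/ → [eː] (rule 3); /e/ → [eː] (rule 3); /u/ → [uː] (rule 3).
All other segments surface unchanged.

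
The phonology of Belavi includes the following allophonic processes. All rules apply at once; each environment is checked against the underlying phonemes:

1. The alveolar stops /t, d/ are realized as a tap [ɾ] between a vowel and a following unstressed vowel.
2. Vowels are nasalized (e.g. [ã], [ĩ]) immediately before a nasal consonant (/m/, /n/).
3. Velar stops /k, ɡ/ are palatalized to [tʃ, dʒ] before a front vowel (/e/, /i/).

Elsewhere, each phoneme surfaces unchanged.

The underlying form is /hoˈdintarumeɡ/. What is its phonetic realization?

/h/ — not in any rule's target class → [h].
/o/ (between /h/ and /d/) fails the environment for rule 2, so it stays [o].
/d/ (between /o/ and /i/): rule 1 targets it, but not between a vowel and a following unstressed vowel → unchanged [d].
/i/ meets the environment for rule 2 (before a nasal consonant) → [ĩ].
/n/ (between /i/ and /t/): no rule targets it → [n].
/t/ (between /n/ and /a/) fails the environment for rule 1, so it stays [t].
/a/ (between /t/ and /r/) is in the target of rule 2 but the environment (before a nasal consonant) is not met → [a].
/r/ stays [r].
/u/ (between /r/ and /m/) occurs before a nasal consonant → [ũ] by rule 2.
/m/ (between /u/ and /e/) is unaffected → [m].
/e/ (between /m/ and /ɡ/): rule 2 targets it, but not before a nasal consonant → unchanged [e].
/ɡ/ — word-final; rule 3 does not apply here → [ɡ].

[hoˈdĩntarũmeɡ]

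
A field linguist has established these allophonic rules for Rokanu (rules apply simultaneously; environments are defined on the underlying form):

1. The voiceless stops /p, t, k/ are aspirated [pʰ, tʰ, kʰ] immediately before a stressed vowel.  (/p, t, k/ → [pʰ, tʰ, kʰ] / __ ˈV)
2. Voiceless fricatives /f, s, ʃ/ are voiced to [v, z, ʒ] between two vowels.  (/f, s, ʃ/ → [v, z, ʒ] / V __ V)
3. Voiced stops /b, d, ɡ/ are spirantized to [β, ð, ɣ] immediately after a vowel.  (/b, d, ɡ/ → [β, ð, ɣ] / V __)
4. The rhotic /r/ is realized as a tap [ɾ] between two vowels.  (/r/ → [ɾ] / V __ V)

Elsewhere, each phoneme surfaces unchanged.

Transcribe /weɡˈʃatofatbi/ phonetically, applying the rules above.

[weɣˈʃatovatbi]

/w/ — not in any rule's target class → [w].
/e/ — not in any rule's target class → [e].
/ɡ/ — between /e/ and /ʃ/, immediately after a vowel — surfaces as [ɣ] (rule 3).
/ʃ/ (between /ɡ/ and /a/) fails the environment for rule 2, so it stays [ʃ].
/a/ stays [a].
/t/ (between /a/ and /o/) fails the environment for rule 1, so it stays [t].
/o/ (between /t/ and /f/) is unaffected → [o].
/f/ (between /o/ and /a/) occurs between two vowels → [v] by rule 2.
/a/ stays [a].
/t/ (between /a/ and /b/) fails the environment for rule 1, so it stays [t].
/b/ (between /t/ and /i/) fails the environment for rule 3, so it stays [b].
/i/ — not in any rule's target class → [i].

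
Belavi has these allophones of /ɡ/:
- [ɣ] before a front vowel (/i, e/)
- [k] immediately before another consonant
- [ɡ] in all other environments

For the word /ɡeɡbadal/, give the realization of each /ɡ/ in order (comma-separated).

[ɣ], [k]

Occurrence 1 (position 1): before a front vowel (/i, e/) → [ɣ].
Occurrence 2 (position 3): immediately before another consonant → [k].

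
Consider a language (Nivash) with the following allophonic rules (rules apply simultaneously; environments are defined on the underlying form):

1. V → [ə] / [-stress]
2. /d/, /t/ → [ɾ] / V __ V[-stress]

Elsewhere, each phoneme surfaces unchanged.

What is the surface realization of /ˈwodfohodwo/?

/w/ stays [w].
/o/ (between /w/ and /d/): rule 1 targets it, but not in an unstressed syllable → unchanged [o].
/d/ (between /o/ and /f/): rule 2 targets it, but not between a vowel and a following unstressed vowel → unchanged [d].
/f/ (between /d/ and /o/) is unaffected → [f].
/o/ (between /f/ and /h/): in an unstressed syllable, so rule 1 applies → [ə].
/h/ — not in any rule's target class → [h].
Rule 1 applies to /o/ (between /h/ and /d/: in an unstressed syllable) → [ə].
/d/ (between /o/ and /w/): rule 2 targets it, but not between a vowel and a following unstressed vowel → unchanged [d].
/w/ (between /d/ and /o/) is unaffected → [w].
/o/ (word-final) occurs in an unstressed syllable → [ə] by rule 1.

[ˈwodfəhədwə]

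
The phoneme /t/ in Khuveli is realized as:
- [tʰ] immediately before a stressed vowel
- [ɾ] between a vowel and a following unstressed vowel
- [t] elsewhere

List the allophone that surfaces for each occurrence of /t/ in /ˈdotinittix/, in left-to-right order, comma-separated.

Occurrence 1 (position 3): between a vowel and an unstressed vowel → [ɾ].
Occurrence 2 (position 7): no conditioning environment matches → elsewhere allophone [t].
Occurrence 3 (position 8): no conditioning environment matches → elsewhere allophone [t].

[ɾ], [t], [t]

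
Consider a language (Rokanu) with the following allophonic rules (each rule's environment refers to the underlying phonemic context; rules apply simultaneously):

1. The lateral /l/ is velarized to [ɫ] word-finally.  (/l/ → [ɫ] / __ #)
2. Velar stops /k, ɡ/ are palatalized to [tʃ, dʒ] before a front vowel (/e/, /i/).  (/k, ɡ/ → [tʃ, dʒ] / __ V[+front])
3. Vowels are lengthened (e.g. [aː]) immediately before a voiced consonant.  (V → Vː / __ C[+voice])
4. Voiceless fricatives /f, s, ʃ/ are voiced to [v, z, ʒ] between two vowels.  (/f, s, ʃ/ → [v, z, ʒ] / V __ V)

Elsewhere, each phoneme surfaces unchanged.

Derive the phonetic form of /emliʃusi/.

[eːmliʒuzi]

/e/ meets the environment for rule 3 (before a voiced consonant) → [eː].
/m/ — not in any rule's target class → [m].
/l/ (between /m/ and /i/) fails the environment for rule 1, so it stays [l].
/i/ (between /l/ and /ʃ/): rule 3 targets it, but not before a voiced consonant → unchanged [i].
Rule 4 applies to /ʃ/ (between /i/ and /u/: between two vowels) → [ʒ].
/u/ (between /ʃ/ and /s/): rule 3 targets it, but not before a voiced consonant → unchanged [u].
/s/ (between /u/ and /i/): between two vowels, so rule 4 applies → [z].
/i/ (word-final) fails the environment for rule 3, so it stays [i].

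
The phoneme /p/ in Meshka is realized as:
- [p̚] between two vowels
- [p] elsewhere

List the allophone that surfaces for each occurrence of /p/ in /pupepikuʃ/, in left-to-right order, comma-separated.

Occurrence 1 (position 1): no conditioning environment matches → elsewhere allophone [p].
Occurrence 2 (position 3): between two vowels → [p̚].
Occurrence 3 (position 5): between two vowels → [p̚].

[p], [p̚], [p̚]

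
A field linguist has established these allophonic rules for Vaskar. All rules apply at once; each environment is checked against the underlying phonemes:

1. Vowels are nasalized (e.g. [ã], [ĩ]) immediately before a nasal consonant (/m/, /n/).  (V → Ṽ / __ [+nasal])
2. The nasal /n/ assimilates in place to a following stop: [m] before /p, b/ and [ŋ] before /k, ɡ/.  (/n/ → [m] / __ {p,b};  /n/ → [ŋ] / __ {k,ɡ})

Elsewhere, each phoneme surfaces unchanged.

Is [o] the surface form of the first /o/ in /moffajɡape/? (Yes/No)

/o/ (between /m/ and /f/): rule 1 targets it, but not before a nasal consonant → unchanged [o].
The actual realization is [o], which matches [o].

Yes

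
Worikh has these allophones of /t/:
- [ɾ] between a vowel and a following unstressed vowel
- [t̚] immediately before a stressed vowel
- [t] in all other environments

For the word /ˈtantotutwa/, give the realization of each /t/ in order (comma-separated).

Occurrence 1 (position 1): immediately before a stressed vowel → [t̚].
Occurrence 2 (position 4): no conditioning environment matches → elsewhere allophone [t].
Occurrence 3 (position 6): between a vowel and a following unstressed vowel → [ɾ].
Occurrence 4 (position 8): no conditioning environment matches → elsewhere allophone [t].

[t̚], [t], [ɾ], [t]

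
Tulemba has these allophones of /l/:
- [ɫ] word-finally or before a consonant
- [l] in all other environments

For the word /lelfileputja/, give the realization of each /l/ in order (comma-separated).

Occurrence 1 (position 1): no conditioning environment matches → elsewhere allophone [l].
Occurrence 2 (position 3): word-finally or before a consonant → [ɫ].
Occurrence 3 (position 6): no conditioning environment matches → elsewhere allophone [l].

[l], [ɫ], [l]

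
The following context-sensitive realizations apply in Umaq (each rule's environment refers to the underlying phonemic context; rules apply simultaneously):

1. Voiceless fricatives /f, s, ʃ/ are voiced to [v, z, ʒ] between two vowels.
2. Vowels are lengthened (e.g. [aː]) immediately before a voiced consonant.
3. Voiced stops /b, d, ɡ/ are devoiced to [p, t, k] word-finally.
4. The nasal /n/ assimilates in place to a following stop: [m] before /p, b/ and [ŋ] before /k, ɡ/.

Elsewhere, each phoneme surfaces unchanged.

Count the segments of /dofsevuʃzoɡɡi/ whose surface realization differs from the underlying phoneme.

2

Segments that undergo a rule: /e/ → [eː] (rule 2); /o/ → [oː] (rule 2).
All other segments surface unchanged.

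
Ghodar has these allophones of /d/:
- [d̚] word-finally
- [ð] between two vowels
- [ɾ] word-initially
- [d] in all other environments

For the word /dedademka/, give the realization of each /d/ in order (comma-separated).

Occurrence 1 (position 1): word-initially → [ɾ].
Occurrence 2 (position 3): between two vowels → [ð].
Occurrence 3 (position 5): between two vowels → [ð].

[ɾ], [ð], [ð]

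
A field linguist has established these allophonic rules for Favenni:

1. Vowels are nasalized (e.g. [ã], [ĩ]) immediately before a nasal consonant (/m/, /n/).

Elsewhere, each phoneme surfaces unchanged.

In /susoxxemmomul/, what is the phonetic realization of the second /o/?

[õ]

/o/ (between /m/ and /m/) occurs before a nasal consonant → [õ] by rule 1.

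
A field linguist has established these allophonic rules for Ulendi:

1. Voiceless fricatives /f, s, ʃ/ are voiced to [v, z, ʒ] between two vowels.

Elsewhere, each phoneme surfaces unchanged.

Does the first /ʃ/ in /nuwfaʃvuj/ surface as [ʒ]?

No

/ʃ/ (between /a/ and /v/) fails the environment for rule 1, so it stays [ʃ].
The actual realization is [ʃ], not [ʒ].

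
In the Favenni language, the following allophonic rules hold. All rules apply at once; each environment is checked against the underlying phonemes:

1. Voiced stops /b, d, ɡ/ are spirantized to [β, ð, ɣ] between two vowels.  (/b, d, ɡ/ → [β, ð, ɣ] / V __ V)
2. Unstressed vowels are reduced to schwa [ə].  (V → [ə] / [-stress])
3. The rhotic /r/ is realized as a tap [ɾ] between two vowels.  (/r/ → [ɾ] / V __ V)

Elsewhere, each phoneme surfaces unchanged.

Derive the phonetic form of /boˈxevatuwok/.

[bəˈxevətəwək]

/b/ (word-initial) is in the target of rule 1 but the environment (between two vowels) is not met → [b].
/o/ — between /b/ and /x/, in an unstressed syllable — surfaces as [ə] (rule 2).
/e/ (between /x/ and /v/): rule 2 targets it, but not in an unstressed syllable → unchanged [e].
Rule 2 applies to /a/ (between /v/ and /t/: in an unstressed syllable) → [ə].
/u/ meets the environment for rule 2 (in an unstressed syllable) → [ə].
/o/ (between /w/ and /k/) occurs in an unstressed syllable → [ə] by rule 2.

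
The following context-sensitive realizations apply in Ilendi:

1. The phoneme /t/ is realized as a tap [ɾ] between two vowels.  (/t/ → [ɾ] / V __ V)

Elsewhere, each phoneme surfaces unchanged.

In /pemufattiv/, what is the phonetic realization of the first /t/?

/t/ (between /a/ and /t/): rule 1 targets it, but not between two vowels → unchanged [t].

[t]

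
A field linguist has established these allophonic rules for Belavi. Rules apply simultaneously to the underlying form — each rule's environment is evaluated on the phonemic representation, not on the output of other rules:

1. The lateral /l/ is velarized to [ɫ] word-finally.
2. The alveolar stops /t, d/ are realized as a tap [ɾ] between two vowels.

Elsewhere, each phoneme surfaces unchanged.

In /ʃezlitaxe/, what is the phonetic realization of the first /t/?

[ɾ]

/t/ meets the environment for rule 2 (between two vowels) → [ɾ].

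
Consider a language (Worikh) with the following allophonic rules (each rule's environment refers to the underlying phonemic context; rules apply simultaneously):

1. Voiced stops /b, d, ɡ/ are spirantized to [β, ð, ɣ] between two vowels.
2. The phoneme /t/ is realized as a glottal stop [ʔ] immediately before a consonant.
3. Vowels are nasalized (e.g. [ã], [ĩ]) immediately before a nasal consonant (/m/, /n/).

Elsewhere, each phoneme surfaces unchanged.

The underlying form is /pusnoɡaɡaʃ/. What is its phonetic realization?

/p/ (word-initial): no rule targets it → [p].
/u/ — between /p/ and /s/; rule 3 does not apply here → [u].
/s/ (between /u/ and /n/): no rule targets it → [s].
/n/ stays [n].
/o/ (between /n/ and /ɡ/) fails the environment for rule 3, so it stays [o].
/ɡ/ — between /o/ and /a/, between two vowels — surfaces as [ɣ] (rule 1).
/a/ (between /ɡ/ and /ɡ/): rule 3 targets it, but not before a nasal consonant → unchanged [a].
Rule 1 applies to /ɡ/ (between /a/ and /a/: between two vowels) → [ɣ].
/a/ (between /ɡ/ and /ʃ/) is in the target of rule 3 but the environment (before a nasal consonant) is not met → [a].
/ʃ/ stays [ʃ].

[pusnoɣaɣaʃ]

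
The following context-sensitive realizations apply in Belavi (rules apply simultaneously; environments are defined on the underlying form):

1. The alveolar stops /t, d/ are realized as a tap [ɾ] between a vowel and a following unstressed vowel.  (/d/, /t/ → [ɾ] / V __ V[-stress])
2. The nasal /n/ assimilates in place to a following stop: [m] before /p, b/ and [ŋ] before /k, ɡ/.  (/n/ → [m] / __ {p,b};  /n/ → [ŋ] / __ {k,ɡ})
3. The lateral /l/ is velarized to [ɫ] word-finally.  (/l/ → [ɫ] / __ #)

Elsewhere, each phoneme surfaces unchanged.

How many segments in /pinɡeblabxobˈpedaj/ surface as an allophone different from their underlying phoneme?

2

Segments that undergo a rule: /n/ → [ŋ] (rule 2); /d/ → [ɾ] (rule 1).
All other segments surface unchanged.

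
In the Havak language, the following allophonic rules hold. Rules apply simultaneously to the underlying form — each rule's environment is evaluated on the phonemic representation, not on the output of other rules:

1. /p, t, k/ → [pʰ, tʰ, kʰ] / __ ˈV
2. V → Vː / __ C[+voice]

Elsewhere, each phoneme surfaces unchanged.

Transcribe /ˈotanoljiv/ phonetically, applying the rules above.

/o/ (word-initial) is in the target of rule 2 but the environment (before a voiced consonant) is not met → [o].
/t/ (between /o/ and /a/): rule 1 targets it, but not immediately before a stressed vowel → unchanged [t].
/a/ (between /t/ and /n/) occurs before a voiced consonant → [aː] by rule 2.
/n/ — not in any rule's target class → [n].
/o/ meets the environment for rule 2 (before a voiced consonant) → [oː].
/l/ — not in any rule's target class → [l].
/j/ stays [j].
/i/ (between /j/ and /v/): before a voiced consonant, so rule 2 applies → [iː].
/v/ — not in any rule's target class → [v].

[ˈotaːnoːljiːv]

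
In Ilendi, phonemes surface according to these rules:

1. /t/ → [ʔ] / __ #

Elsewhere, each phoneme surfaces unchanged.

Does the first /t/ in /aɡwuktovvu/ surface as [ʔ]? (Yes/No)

/t/ (between /k/ and /o/) fails the environment for rule 1, so it stays [t].
The actual realization is [t], not [ʔ].

No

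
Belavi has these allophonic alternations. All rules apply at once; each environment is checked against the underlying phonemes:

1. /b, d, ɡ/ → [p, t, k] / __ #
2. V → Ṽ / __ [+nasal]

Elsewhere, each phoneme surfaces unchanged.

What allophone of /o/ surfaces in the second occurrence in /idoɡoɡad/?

/o/ (between /ɡ/ and /ɡ/) is in the target of rule 2 but the environment (before a nasal consonant) is not met → [o].

[o]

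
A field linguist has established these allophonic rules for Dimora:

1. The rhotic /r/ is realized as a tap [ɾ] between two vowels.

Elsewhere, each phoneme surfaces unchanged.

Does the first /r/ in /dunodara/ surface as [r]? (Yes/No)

/r/ (between /a/ and /a/) occurs between two vowels → [ɾ] by rule 1.
The actual realization is [ɾ], not [r].

No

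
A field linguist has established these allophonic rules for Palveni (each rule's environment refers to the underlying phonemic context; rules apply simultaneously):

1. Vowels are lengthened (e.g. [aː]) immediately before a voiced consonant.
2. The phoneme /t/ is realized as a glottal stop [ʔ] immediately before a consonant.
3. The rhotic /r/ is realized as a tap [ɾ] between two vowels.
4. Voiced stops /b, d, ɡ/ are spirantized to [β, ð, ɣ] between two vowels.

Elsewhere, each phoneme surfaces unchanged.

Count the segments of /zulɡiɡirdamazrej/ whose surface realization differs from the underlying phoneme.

Segments that undergo a rule: /u/ → [uː] (rule 1); /i/ → [iː] (rule 1); /ɡ/ → [ɣ] (rule 4); /i/ → [iː] (rule 1); /a/ → [aː] (rule 1); /a/ → [aː] (rule 1); /e/ → [eː] (rule 1).
All other segments surface unchanged.

7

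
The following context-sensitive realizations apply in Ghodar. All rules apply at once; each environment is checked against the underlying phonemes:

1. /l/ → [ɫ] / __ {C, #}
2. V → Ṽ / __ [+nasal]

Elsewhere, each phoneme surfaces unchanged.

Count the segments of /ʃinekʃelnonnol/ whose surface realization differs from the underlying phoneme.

Segments that undergo a rule: /i/ → [ĩ] (rule 2); /l/ → [ɫ] (rule 1); /o/ → [õ] (rule 2); /l/ → [ɫ] (rule 1).
All other segments surface unchanged.

4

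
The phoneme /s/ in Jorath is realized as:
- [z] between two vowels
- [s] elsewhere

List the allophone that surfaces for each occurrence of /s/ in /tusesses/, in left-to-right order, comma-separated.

Occurrence 1 (position 3): between two vowels → [z].
Occurrence 2 (position 5): no conditioning environment matches → elsewhere allophone [s].
Occurrence 3 (position 6): no conditioning environment matches → elsewhere allophone [s].
Occurrence 4 (position 8): no conditioning environment matches → elsewhere allophone [s].

[z], [s], [s], [s]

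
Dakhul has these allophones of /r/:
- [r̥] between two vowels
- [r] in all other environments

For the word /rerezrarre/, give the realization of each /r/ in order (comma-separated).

Occurrence 1 (position 1): no conditioning environment matches → elsewhere allophone [r].
Occurrence 2 (position 3): between two vowels → [r̥].
Occurrence 3 (position 6): no conditioning environment matches → elsewhere allophone [r].
Occurrence 4 (position 8): no conditioning environment matches → elsewhere allophone [r].
Occurrence 5 (position 9): no conditioning environment matches → elsewhere allophone [r].

[r], [r̥], [r], [r], [r]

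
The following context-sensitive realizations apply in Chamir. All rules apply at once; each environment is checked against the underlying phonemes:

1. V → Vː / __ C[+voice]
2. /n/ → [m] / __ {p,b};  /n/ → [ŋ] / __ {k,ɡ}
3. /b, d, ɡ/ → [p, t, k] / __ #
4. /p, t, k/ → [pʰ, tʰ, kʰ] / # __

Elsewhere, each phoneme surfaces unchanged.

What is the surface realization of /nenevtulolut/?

[neːneːvtuːloːlut]

/n/ — word-initial; rule 2 does not apply here → [n].
/e/ (between /n/ and /n/) occurs before a voiced consonant → [eː] by rule 1.
/n/ — between /e/ and /e/; rule 2 does not apply here → [n].
/e/ meets the environment for rule 1 (before a voiced consonant) → [eː].
/t/ (between /v/ and /u/): rule 4 targets it, but not word-initially → unchanged [t].
/u/ meets the environment for rule 1 (before a voiced consonant) → [uː].
Rule 1 applies to /o/ (between /l/ and /l/: before a voiced consonant) → [oː].
/u/ (between /l/ and /t/) is in the target of rule 1 but the environment (before a voiced consonant) is not met → [u].
/t/ (word-final) fails the environment for rule 4, so it stays [t].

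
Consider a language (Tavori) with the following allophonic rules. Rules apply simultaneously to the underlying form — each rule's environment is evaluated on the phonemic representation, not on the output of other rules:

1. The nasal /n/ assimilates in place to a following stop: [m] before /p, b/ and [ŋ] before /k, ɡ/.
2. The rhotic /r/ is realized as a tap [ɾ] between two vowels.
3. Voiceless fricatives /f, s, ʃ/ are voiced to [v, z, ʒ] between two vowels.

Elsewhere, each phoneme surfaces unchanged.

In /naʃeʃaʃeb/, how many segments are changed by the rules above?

3

Segments that undergo a rule: /ʃ/ → [ʒ] (rule 3); /ʃ/ → [ʒ] (rule 3); /ʃ/ → [ʒ] (rule 3).
All other segments surface unchanged.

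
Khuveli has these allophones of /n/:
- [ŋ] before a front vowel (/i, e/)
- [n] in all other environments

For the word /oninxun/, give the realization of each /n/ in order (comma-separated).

Occurrence 1 (position 2): before a front vowel (/i, e/) → [ŋ].
Occurrence 2 (position 4): no conditioning environment matches → elsewhere allophone [n].
Occurrence 3 (position 7): no conditioning environment matches → elsewhere allophone [n].

[ŋ], [n], [n]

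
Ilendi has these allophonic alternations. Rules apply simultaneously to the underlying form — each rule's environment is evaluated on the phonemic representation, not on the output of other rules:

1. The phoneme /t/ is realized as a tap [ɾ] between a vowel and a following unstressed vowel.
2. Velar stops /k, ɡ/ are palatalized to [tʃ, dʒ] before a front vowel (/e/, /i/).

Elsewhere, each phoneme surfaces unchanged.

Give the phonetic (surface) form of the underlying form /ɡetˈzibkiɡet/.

Rule 2 applies to /ɡ/ (word-initial: before a front vowel) → [dʒ].
/t/ — between /e/ and /z/; rule 1 does not apply here → [t].
/k/ (between /b/ and /i/): before a front vowel, so rule 2 applies → [tʃ].
Rule 2 applies to /ɡ/ (between /i/ and /e/: before a front vowel) → [dʒ].
/t/ (word-final): rule 1 targets it, but not between a vowel and a following unstressed vowel → unchanged [t].

[dʒetˈzibtʃidʒet]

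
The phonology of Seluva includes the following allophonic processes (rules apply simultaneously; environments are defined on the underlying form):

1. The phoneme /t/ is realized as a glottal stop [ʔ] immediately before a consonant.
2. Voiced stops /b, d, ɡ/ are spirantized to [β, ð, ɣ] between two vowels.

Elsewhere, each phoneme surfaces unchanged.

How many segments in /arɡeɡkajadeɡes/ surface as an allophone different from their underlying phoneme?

Segments that undergo a rule: /d/ → [ð] (rule 2); /ɡ/ → [ɣ] (rule 2).
All other segments surface unchanged.

2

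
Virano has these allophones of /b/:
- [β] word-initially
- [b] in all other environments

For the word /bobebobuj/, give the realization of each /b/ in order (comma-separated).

[β], [b], [b], [b]

Occurrence 1 (position 1): word-initially → [β].
Occurrence 2 (position 3): no conditioning environment matches → elsewhere allophone [b].
Occurrence 3 (position 5): no conditioning environment matches → elsewhere allophone [b].
Occurrence 4 (position 7): no conditioning environment matches → elsewhere allophone [b].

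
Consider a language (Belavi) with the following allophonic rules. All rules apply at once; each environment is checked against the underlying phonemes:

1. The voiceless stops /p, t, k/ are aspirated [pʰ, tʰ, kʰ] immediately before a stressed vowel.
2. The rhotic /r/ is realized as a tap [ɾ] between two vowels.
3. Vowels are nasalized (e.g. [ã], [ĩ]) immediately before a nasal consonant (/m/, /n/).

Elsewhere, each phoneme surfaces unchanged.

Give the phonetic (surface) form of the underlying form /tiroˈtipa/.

/t/ (word-initial): rule 1 targets it, but not immediately before a stressed vowel → unchanged [t].
/i/ — between /t/ and /r/; rule 3 does not apply here → [i].
/r/ meets the environment for rule 2 (between two vowels) → [ɾ].
/o/ (between /r/ and /t/): rule 3 targets it, but not before a nasal consonant → unchanged [o].
/t/ — between /o/ and /i/, immediately before a stressed vowel — surfaces as [tʰ] (rule 1).
/i/ (between /t/ and /p/) is in the target of rule 3 but the environment (before a nasal consonant) is not met → [i].
/p/ (between /i/ and /a/) fails the environment for rule 1, so it stays [p].
/a/ (word-final): rule 3 targets it, but not before a nasal consonant → unchanged [a].

[tiɾoˈtʰipa]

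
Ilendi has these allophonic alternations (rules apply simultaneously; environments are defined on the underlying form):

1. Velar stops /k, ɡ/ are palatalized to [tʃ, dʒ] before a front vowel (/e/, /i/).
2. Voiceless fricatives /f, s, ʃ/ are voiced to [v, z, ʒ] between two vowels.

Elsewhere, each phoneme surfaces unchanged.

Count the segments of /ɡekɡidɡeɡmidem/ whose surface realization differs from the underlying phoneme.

Segments that undergo a rule: /ɡ/ → [dʒ] (rule 1); /ɡ/ → [dʒ] (rule 1); /ɡ/ → [dʒ] (rule 1).
All other segments surface unchanged.

3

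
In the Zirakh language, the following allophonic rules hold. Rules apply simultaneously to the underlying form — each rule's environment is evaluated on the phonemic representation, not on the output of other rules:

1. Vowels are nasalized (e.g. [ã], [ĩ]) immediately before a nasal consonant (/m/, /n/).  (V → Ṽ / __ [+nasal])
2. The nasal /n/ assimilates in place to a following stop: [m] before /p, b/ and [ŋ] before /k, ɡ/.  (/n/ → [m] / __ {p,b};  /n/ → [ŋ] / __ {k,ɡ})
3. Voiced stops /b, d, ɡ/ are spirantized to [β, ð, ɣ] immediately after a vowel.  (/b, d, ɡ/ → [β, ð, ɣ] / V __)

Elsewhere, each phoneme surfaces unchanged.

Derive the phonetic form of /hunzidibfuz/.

[hũnziðiβfuz]

/u/ (between /h/ and /n/) occurs before a nasal consonant → [ũ] by rule 1.
/n/ (between /u/ and /z/) fails the environment for rule 2, so it stays [n].
/i/ — between /z/ and /d/; rule 1 does not apply here → [i].
/d/ (between /i/ and /i/): immediately after a vowel, so rule 3 applies → [ð].
/i/ — between /d/ and /b/; rule 1 does not apply here → [i].
/b/ — between /i/ and /f/, immediately after a vowel — surfaces as [β] (rule 3).
/u/ (between /f/ and /z/): rule 1 targets it, but not before a nasal consonant → unchanged [u].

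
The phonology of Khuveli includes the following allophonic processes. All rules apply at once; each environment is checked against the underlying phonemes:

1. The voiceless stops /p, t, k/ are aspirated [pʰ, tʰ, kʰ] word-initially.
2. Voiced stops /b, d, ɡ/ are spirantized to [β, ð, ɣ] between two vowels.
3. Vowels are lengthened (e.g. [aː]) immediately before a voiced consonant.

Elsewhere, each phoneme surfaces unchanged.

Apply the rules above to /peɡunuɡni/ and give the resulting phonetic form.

[pʰeːɣuːnuːɡni]

/p/ (word-initial): word-initially, so rule 1 applies → [pʰ].
/e/ — between /p/ and /ɡ/, before a voiced consonant — surfaces as [eː] (rule 3).
/ɡ/ (between /e/ and /u/): between two vowels, so rule 2 applies → [ɣ].
/u/ meets the environment for rule 3 (before a voiced consonant) → [uː].
/n/ (between /u/ and /u/) is unaffected → [n].
/u/ (between /n/ and /ɡ/): before a voiced consonant, so rule 3 applies → [uː].
/ɡ/ — between /u/ and /n/; rule 2 does not apply here → [ɡ].
/n/ (between /ɡ/ and /i/): no rule targets it → [n].
/i/ — word-final; rule 3 does not apply here → [i].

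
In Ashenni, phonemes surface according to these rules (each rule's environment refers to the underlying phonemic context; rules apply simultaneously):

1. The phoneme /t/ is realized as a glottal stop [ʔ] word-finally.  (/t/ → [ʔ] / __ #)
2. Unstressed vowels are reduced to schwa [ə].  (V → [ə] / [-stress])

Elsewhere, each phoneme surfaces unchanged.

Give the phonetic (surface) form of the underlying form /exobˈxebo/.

/e/ (word-initial) occurs in an unstressed syllable → [ə] by rule 2.
/x/ — not in any rule's target class → [x].
/o/ — between /x/ and /b/, in an unstressed syllable — surfaces as [ə] (rule 2).
/b/ — not in any rule's target class → [b].
/x/ stays [x].
/e/ (between /x/ and /b/): rule 2 targets it, but not in an unstressed syllable → unchanged [e].
/b/ stays [b].
/o/ — word-final, in an unstressed syllable — surfaces as [ə] (rule 2).

[əxəbˈxebə]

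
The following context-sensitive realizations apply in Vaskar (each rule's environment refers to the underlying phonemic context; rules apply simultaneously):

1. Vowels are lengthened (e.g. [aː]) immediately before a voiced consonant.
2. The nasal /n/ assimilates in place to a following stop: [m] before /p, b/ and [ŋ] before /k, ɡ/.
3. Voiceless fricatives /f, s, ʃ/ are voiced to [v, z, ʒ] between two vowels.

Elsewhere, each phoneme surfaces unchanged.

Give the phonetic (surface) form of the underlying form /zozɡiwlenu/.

/o/ (between /z/ and /z/) occurs before a voiced consonant → [oː] by rule 1.
/i/ — between /ɡ/ and /w/, before a voiced consonant — surfaces as [iː] (rule 1).
/e/ (between /l/ and /n/): before a voiced consonant, so rule 1 applies → [eː].
/n/ (between /e/ and /u/) fails the environment for rule 2, so it stays [n].
/u/ (word-final) is in the target of rule 1 but the environment (before a voiced consonant) is not met → [u].

[zoːzɡiːwleːnu]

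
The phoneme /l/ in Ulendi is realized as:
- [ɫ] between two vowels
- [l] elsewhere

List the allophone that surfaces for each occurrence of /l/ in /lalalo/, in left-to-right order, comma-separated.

[l], [ɫ], [ɫ]

Occurrence 1 (position 1): no conditioning environment matches → elsewhere allophone [l].
Occurrence 2 (position 3): between two vowels → [ɫ].
Occurrence 3 (position 5): between two vowels → [ɫ].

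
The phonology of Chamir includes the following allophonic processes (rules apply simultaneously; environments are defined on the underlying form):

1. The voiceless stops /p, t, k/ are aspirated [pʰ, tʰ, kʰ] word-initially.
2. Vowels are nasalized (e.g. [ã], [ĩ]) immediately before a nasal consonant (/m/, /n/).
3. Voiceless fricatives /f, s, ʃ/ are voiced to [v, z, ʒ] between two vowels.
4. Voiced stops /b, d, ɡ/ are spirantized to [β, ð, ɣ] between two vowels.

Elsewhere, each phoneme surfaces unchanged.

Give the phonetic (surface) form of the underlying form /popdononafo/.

/p/ — word-initial, word-initially — surfaces as [pʰ] (rule 1).
/o/ (between /p/ and /p/): rule 2 targets it, but not before a nasal consonant → unchanged [o].
/p/ — between /o/ and /d/; rule 1 does not apply here → [p].
/d/ (between /p/ and /o/): rule 4 targets it, but not between two vowels → unchanged [d].
/o/ — between /d/ and /n/, before a nasal consonant — surfaces as [õ] (rule 2).
/n/ (between /o/ and /o/) is unaffected → [n].
Rule 2 applies to /o/ (between /n/ and /n/: before a nasal consonant) → [õ].
/n/ (between /o/ and /a/) is unaffected → [n].
/a/ (between /n/ and /f/) is in the target of rule 2 but the environment (before a nasal consonant) is not met → [a].
/f/ (between /a/ and /o/) occurs between two vowels → [v] by rule 3.
/o/ — word-final; rule 2 does not apply here → [o].

[pʰopdõnõnavo]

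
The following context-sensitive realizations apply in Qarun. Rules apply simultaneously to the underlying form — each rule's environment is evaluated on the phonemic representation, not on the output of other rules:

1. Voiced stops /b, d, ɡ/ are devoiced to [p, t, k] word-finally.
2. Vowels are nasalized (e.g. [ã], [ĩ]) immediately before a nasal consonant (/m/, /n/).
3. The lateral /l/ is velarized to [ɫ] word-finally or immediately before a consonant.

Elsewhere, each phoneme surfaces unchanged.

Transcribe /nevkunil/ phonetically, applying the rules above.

[nevkũniɫ]

/n/ stays [n].
/e/ — between /n/ and /v/; rule 2 does not apply here → [e].
/v/ (between /e/ and /k/) is unaffected → [v].
/k/ (between /v/ and /u/): no rule targets it → [k].
/u/ meets the environment for rule 2 (before a nasal consonant) → [ũ].
/n/ — not in any rule's target class → [n].
/i/ (between /n/ and /l/) is in the target of rule 2 but the environment (before a nasal consonant) is not met → [i].
/l/ meets the environment for rule 3 (word-finally or immediately before a consonant) → [ɫ].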